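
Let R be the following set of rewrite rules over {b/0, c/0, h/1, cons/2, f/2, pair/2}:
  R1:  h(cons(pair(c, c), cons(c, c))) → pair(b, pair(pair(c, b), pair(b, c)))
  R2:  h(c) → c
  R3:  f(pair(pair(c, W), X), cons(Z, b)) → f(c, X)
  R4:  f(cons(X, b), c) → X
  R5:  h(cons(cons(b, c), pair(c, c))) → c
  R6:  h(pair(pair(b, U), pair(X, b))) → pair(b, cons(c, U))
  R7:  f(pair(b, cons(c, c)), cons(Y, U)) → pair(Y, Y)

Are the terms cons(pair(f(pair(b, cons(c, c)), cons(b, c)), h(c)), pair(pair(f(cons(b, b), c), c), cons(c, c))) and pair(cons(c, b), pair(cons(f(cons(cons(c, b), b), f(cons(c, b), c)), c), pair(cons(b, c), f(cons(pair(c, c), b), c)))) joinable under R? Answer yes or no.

Reduce t₁ = cons(pair(f(pair(b, cons(c, c)), cons(b, c)), h(c)), pair(pair(f(cons(b, b), c), c), cons(c, c))):
1. cons(pair(f(pair(b, cons(c, c)), cons(b, c)), h(c)), pair(pair(f(cons(b, b), c), c), cons(c, c)))  →  cons(pair(pair(b, b), h(c)), pair(pair(f(cons(b, b), c), c), cons(c, c)))   [R7 at 1.1]
2. cons(pair(pair(b, b), h(c)), pair(pair(f(cons(b, b), c), c), cons(c, c)))  →  cons(pair(pair(b, b), c), pair(pair(f(cons(b, b), c), c), cons(c, c)))   [R2 at 1.2]
3. cons(pair(pair(b, b), c), pair(pair(f(cons(b, b), c), c), cons(c, c)))  →  cons(pair(pair(b, b), c), pair(pair(b, c), cons(c, c)))   [R4 at 2.1.1]

Reduce t₂ = pair(cons(c, b), pair(cons(f(cons(cons(c, b), b), f(cons(c, b), c)), c), pair(cons(b, c), f(cons(pair(c, c), b), c)))):
1. pair(cons(c, b), pair(cons(f(cons(cons(c, b), b), f(cons(c, b), c)), c), pair(cons(b, c), f(cons(pair(c, c), b), c))))  →  pair(cons(c, b), pair(cons(f(cons(cons(c, b), b), c), c), pair(cons(b, c), f(cons(pair(c, c), b), c))))   [R4 at 2.1.1.2]
2. pair(cons(c, b), pair(cons(f(cons(cons(c, b), b), c), c), pair(cons(b, c), f(cons(pair(c, c), b), c))))  →  pair(cons(c, b), pair(cons(cons(c, b), c), pair(cons(b, c), f(cons(pair(c, c), b), c))))   [R4 at 2.1.1]
3. pair(cons(c, b), pair(cons(cons(c, b), c), pair(cons(b, c), f(cons(pair(c, c), b), c))))  →  pair(cons(c, b), pair(cons(cons(c, b), c), pair(cons(b, c), pair(c, c))))   [R4 at 2.2.2]

no — NF(t₁) = cons(pair(pair(b, b), c), pair(pair(b, c), cons(c, c))), NF(t₂) = pair(cons(c, b), pair(cons(cons(c, b), c), pair(cons(b, c), pair(c, c))))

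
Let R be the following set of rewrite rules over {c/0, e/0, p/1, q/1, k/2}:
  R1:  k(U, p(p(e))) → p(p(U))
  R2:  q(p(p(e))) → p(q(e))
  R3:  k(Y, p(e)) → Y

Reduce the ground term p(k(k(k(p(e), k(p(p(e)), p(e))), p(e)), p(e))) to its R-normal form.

1. p(k(k(k(p(e), k(p(p(e)), p(e))), p(e)), p(e)))  →  p(k(k(p(e), k(p(p(e)), p(e))), p(e)))   [R3 at 1]
2. p(k(k(p(e), k(p(p(e)), p(e))), p(e)))  →  p(k(p(e), k(p(p(e)), p(e))))   [R3 at 1]
3. p(k(p(e), k(p(p(e)), p(e))))  →  p(k(p(e), p(p(e))))   [R3 at 1.2]
4. p(k(p(e), p(p(e))))  →  p(p(p(p(e))))   [R1 at 1]

p(p(p(p(e))))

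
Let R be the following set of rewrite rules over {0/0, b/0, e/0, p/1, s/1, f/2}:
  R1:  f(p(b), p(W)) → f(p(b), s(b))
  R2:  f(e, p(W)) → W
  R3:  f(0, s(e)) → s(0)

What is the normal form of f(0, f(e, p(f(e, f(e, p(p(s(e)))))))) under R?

1. f(0, f(e, p(f(e, f(e, p(p(s(e))))))))  →  f(0, f(e, f(e, p(p(s(e))))))   [R2 at 2]
2. f(0, f(e, f(e, p(p(s(e))))))  →  f(0, f(e, p(s(e))))   [R2 at 2.2]
3. f(0, f(e, p(s(e))))  →  f(0, s(e))   [R2 at 2]
4. f(0, s(e))  →  s(0)   [R3 at ε]

s(0)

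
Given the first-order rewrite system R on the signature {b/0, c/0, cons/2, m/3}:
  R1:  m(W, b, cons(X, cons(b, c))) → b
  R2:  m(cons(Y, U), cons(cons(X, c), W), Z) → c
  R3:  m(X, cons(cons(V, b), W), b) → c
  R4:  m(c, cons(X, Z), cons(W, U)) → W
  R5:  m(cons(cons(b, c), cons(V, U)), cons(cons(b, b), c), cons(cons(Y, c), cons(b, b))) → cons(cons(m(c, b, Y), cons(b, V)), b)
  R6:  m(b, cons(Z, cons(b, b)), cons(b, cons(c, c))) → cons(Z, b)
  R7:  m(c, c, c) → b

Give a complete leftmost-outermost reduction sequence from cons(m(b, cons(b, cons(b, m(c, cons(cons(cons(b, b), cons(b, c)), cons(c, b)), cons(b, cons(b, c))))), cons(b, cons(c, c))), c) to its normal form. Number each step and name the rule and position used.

1. cons(m(b, cons(b, cons(b, m(c, cons(cons(cons(b, b), cons(b, c)), cons(c, b)), cons(b, cons(b, c))))), cons(b, cons(c, c))), c)  →  cons(m(b, cons(b, cons(b, b)), cons(b, cons(c, c))), c)   [R4 at 1.2.2.2]
2. cons(m(b, cons(b, cons(b, b)), cons(b, cons(c, c))), c)  →  cons(cons(b, b), c)   [R6 at 1]

cons(cons(b, b), c)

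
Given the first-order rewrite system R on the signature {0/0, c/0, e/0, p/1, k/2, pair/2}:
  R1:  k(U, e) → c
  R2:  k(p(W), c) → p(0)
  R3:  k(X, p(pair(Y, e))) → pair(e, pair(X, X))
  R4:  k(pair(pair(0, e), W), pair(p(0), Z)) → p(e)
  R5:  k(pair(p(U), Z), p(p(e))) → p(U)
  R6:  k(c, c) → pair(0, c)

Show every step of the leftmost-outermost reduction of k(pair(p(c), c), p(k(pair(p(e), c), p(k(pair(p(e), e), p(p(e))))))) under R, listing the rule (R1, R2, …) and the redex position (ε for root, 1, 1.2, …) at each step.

1. k(pair(p(c), c), p(k(pair(p(e), c), p(k(pair(p(e), e), p(p(e)))))))  →  k(pair(p(c), c), p(k(pair(p(e), c), p(p(e)))))   [R5 at 2.1.2.1]
2. k(pair(p(c), c), p(k(pair(p(e), c), p(p(e)))))  →  k(pair(p(c), c), p(p(e)))   [R5 at 2.1]
3. k(pair(p(c), c), p(p(e)))  →  p(c)   [R5 at ε]

p(c)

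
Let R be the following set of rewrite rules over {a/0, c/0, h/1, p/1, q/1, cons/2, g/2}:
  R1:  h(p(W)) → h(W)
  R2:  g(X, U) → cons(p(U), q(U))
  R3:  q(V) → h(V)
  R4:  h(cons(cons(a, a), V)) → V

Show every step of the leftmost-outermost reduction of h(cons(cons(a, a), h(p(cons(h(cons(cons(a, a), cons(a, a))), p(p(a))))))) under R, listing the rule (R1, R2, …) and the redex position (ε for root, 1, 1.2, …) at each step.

1. h(cons(cons(a, a), h(p(cons(h(cons(cons(a, a), cons(a, a))), p(p(a)))))))  →  h(p(cons(h(cons(cons(a, a), cons(a, a))), p(p(a)))))   [R4 at ε]
2. h(p(cons(h(cons(cons(a, a), cons(a, a))), p(p(a)))))  →  h(cons(h(cons(cons(a, a), cons(a, a))), p(p(a))))   [R1 at ε]
3. h(cons(h(cons(cons(a, a), cons(a, a))), p(p(a))))  →  h(cons(cons(a, a), p(p(a))))   [R4 at 1.1]
4. h(cons(cons(a, a), p(p(a))))  →  p(p(a))   [R4 at ε]

p(p(a))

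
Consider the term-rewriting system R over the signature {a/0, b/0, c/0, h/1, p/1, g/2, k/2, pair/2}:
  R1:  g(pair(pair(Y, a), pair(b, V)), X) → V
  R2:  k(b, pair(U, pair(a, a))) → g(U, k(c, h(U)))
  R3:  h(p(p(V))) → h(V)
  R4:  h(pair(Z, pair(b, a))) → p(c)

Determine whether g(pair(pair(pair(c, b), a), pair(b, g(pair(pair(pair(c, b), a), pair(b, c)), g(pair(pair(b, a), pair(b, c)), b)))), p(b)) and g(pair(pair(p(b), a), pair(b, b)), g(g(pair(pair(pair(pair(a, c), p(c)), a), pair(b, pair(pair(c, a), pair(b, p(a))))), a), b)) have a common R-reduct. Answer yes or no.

no — NF(t₁) = c, NF(t₂) = b

Reduce t₁ = g(pair(pair(pair(c, b), a), pair(b, g(pair(pair(pair(c, b), a), pair(b, c)), g(pair(pair(b, a), pair(b, c)), b)))), p(b)):
1. g(pair(pair(pair(c, b), a), pair(b, g(pair(pair(pair(c, b), a), pair(b, c)), g(pair(pair(b, a), pair(b, c)), b)))), p(b))  →  g(pair(pair(pair(c, b), a), pair(b, c)), g(pair(pair(b, a), pair(b, c)), b))   [R1 at ε]
2. g(pair(pair(pair(c, b), a), pair(b, c)), g(pair(pair(b, a), pair(b, c)), b))  →  c   [R1 at ε]

Reduce t₂ = g(pair(pair(p(b), a), pair(b, b)), g(g(pair(pair(pair(pair(a, c), p(c)), a), pair(b, pair(pair(c, a), pair(b, p(a))))), a), b)):
1. g(pair(pair(p(b), a), pair(b, b)), g(g(pair(pair(pair(pair(a, c), p(c)), a), pair(b, pair(pair(c, a), pair(b, p(a))))), a), b))  →  b   [R1 at ε]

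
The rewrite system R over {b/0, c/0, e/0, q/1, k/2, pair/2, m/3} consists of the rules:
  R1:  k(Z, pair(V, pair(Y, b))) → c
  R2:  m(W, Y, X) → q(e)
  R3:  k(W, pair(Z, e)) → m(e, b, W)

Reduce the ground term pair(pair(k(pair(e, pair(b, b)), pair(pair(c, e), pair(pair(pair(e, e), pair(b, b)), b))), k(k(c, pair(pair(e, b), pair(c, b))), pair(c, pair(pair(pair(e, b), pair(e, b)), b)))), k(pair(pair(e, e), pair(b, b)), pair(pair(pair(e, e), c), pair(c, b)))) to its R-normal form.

pair(pair(c, c), c)

1. pair(pair(k(pair(e, pair(b, b)), pair(pair(c, e), pair(pair(pair(e, e), pair(b, b)), b))), k(k(c, pair(pair(e, b), pair(c, b))), pair(c, pair(pair(pair(e, b), pair(e, b)), b)))), k(pair(pair(e, e), pair(b, b)), pair(pair(pair(e, e), c), pair(c, b))))  →  pair(pair(c, k(k(c, pair(pair(e, b), pair(c, b))), pair(c, pair(pair(pair(e, b), pair(e, b)), b)))), k(pair(pair(e, e), pair(b, b)), pair(pair(pair(e, e), c), pair(c, b))))   [R1 at 1.1]
2. pair(pair(c, k(k(c, pair(pair(e, b), pair(c, b))), pair(c, pair(pair(pair(e, b), pair(e, b)), b)))), k(pair(pair(e, e), pair(b, b)), pair(pair(pair(e, e), c), pair(c, b))))  →  pair(pair(c, c), k(pair(pair(e, e), pair(b, b)), pair(pair(pair(e, e), c), pair(c, b))))   [R1 at 1.2]
3. pair(pair(c, c), k(pair(pair(e, e), pair(b, b)), pair(pair(pair(e, e), c), pair(c, b))))  →  pair(pair(c, c), c)   [R1 at 2]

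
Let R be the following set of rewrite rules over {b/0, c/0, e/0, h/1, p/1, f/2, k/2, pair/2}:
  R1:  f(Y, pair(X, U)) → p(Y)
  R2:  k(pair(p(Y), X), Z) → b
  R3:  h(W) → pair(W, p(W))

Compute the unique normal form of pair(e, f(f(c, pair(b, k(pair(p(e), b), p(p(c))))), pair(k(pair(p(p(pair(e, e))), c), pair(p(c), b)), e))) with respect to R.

1. pair(e, f(f(c, pair(b, k(pair(p(e), b), p(p(c))))), pair(k(pair(p(p(pair(e, e))), c), pair(p(c), b)), e)))  →  pair(e, p(f(c, pair(b, k(pair(p(e), b), p(p(c)))))))   [R1 at 2]
2. pair(e, p(f(c, pair(b, k(pair(p(e), b), p(p(c)))))))  →  pair(e, p(p(c)))   [R1 at 2.1]

pair(e, p(p(c)))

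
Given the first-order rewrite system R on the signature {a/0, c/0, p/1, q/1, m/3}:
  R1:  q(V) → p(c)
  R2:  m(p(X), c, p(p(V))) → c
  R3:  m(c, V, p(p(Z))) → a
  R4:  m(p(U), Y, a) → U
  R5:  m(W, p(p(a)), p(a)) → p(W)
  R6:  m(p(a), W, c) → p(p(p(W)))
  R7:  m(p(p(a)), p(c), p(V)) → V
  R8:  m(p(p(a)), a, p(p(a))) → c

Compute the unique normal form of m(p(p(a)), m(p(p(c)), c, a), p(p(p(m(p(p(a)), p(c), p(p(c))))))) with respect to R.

p(p(p(c)))

1. m(p(p(a)), m(p(p(c)), c, a), p(p(p(m(p(p(a)), p(c), p(p(c)))))))  →  m(p(p(a)), p(c), p(p(p(m(p(p(a)), p(c), p(p(c)))))))   [R4 at 2]
2. m(p(p(a)), p(c), p(p(p(m(p(p(a)), p(c), p(p(c)))))))  →  p(p(m(p(p(a)), p(c), p(p(c)))))   [R7 at ε]
3. p(p(m(p(p(a)), p(c), p(p(c)))))  →  p(p(p(c)))   [R7 at 1.1]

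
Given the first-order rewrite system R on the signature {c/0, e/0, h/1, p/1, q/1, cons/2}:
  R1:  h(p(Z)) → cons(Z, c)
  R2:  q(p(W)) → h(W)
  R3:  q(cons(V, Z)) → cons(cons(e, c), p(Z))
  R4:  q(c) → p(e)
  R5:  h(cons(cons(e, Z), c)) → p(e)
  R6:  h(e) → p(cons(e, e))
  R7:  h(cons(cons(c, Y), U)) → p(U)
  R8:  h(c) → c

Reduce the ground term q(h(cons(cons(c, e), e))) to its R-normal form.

p(cons(e, e))

1. q(h(cons(cons(c, e), e)))  →  q(p(e))   [R7 at 1]
2. q(p(e))  →  h(e)   [R2 at ε]
3. h(e)  →  p(cons(e, e))   [R6 at ε]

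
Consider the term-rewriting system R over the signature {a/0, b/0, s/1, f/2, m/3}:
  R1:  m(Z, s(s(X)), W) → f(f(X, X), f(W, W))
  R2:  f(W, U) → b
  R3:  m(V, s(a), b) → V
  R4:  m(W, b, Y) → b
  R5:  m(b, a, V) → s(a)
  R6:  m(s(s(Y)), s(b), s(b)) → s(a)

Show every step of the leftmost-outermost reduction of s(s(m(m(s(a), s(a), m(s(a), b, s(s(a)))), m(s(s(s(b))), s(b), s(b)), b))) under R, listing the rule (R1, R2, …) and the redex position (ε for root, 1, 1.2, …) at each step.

1. s(s(m(m(s(a), s(a), m(s(a), b, s(s(a)))), m(s(s(s(b))), s(b), s(b)), b)))  →  s(s(m(m(s(a), s(a), b), m(s(s(s(b))), s(b), s(b)), b)))   [R4 at 1.1.1.3]
2. s(s(m(m(s(a), s(a), b), m(s(s(s(b))), s(b), s(b)), b)))  →  s(s(m(s(a), m(s(s(s(b))), s(b), s(b)), b)))   [R3 at 1.1.1]
3. s(s(m(s(a), m(s(s(s(b))), s(b), s(b)), b)))  →  s(s(m(s(a), s(a), b)))   [R6 at 1.1.2]
4. s(s(m(s(a), s(a), b)))  →  s(s(s(a)))   [R3 at 1.1]

s(s(s(a)))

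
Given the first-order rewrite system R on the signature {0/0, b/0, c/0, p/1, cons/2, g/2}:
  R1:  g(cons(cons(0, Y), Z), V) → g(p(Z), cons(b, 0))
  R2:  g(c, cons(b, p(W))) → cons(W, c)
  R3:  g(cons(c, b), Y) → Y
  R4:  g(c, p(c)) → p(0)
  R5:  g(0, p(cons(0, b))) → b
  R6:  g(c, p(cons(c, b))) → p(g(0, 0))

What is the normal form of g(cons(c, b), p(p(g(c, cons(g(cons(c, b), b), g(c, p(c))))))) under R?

1. g(cons(c, b), p(p(g(c, cons(g(cons(c, b), b), g(c, p(c)))))))  →  p(p(g(c, cons(g(cons(c, b), b), g(c, p(c))))))   [R3 at ε]
2. p(p(g(c, cons(g(cons(c, b), b), g(c, p(c))))))  →  p(p(g(c, cons(b, g(c, p(c))))))   [R3 at 1.1.2.1]
3. p(p(g(c, cons(b, g(c, p(c))))))  →  p(p(g(c, cons(b, p(0)))))   [R4 at 1.1.2.2]
4. p(p(g(c, cons(b, p(0)))))  →  p(p(cons(0, c)))   [R2 at 1.1]

p(p(cons(0, c)))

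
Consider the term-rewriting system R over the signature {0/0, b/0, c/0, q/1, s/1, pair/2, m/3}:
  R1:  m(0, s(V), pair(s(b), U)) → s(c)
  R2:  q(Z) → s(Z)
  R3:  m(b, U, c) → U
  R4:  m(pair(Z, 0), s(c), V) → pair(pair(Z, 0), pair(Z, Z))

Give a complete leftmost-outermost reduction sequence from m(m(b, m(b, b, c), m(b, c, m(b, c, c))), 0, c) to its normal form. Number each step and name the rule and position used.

1. m(m(b, m(b, b, c), m(b, c, m(b, c, c))), 0, c)  →  m(m(b, b, m(b, c, m(b, c, c))), 0, c)   [R3 at 1.2]
2. m(m(b, b, m(b, c, m(b, c, c))), 0, c)  →  m(m(b, b, m(b, c, c)), 0, c)   [R3 at 1.3.3]
3. m(m(b, b, m(b, c, c)), 0, c)  →  m(m(b, b, c), 0, c)   [R3 at 1.3]
4. m(m(b, b, c), 0, c)  →  m(b, 0, c)   [R3 at 1]
5. m(b, 0, c)  →  0   [R3 at ε]

0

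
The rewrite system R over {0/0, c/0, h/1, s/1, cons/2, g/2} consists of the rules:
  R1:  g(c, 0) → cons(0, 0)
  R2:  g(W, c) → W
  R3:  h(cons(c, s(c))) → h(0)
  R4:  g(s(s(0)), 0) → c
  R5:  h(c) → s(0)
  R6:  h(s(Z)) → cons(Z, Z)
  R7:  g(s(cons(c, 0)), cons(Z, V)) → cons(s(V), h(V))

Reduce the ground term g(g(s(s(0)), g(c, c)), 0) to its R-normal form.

1. g(g(s(s(0)), g(c, c)), 0)  →  g(g(s(s(0)), c), 0)   [R2 at 1.2]
2. g(g(s(s(0)), c), 0)  →  g(s(s(0)), 0)   [R2 at 1]
3. g(s(s(0)), 0)  →  c   [R4 at ε]

c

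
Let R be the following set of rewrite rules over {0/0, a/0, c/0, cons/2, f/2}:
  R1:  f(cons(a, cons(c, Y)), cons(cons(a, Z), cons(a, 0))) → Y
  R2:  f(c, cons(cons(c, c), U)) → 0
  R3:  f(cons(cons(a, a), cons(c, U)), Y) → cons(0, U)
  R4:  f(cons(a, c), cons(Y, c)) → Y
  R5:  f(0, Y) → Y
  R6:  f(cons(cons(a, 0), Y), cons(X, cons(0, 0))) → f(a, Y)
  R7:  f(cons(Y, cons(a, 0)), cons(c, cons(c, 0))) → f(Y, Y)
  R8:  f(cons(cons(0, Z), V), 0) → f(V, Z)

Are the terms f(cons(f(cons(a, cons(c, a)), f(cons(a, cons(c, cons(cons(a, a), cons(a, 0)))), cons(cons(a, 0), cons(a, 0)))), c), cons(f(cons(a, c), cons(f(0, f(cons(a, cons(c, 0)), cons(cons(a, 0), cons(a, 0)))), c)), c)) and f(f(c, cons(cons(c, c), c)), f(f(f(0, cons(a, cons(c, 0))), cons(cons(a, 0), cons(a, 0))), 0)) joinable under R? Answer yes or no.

yes — NF(t₁) = 0, NF(t₂) = 0

Reduce t₁ = f(cons(f(cons(a, cons(c, a)), f(cons(a, cons(c, cons(cons(a, a), cons(a, 0)))), cons(cons(a, 0), cons(a, 0)))), c), cons(f(cons(a, c), cons(f(0, f(cons(a, cons(c, 0)), cons(cons(a, 0), cons(a, 0)))), c)), c)):
1. f(cons(f(cons(a, cons(c, a)), f(cons(a, cons(c, cons(cons(a, a), cons(a, 0)))), cons(cons(a, 0), cons(a, 0)))), c), cons(f(cons(a, c), cons(f(0, f(cons(a, cons(c, 0)), cons(cons(a, 0), cons(a, 0)))), c)), c))  →  f(cons(f(cons(a, cons(c, a)), cons(cons(a, a), cons(a, 0))), c), cons(f(cons(a, c), cons(f(0, f(cons(a, cons(c, 0)), cons(cons(a, 0), cons(a, 0)))), c)), c))   [R1 at 1.1.2]
2. f(cons(f(cons(a, cons(c, a)), cons(cons(a, a), cons(a, 0))), c), cons(f(cons(a, c), cons(f(0, f(cons(a, cons(c, 0)), cons(cons(a, 0), cons(a, 0)))), c)), c))  →  f(cons(a, c), cons(f(cons(a, c), cons(f(0, f(cons(a, cons(c, 0)), cons(cons(a, 0), cons(a, 0)))), c)), c))   [R1 at 1.1]
3. f(cons(a, c), cons(f(cons(a, c), cons(f(0, f(cons(a, cons(c, 0)), cons(cons(a, 0), cons(a, 0)))), c)), c))  →  f(cons(a, c), cons(f(0, f(cons(a, cons(c, 0)), cons(cons(a, 0), cons(a, 0)))), c))   [R4 at ε]
4. f(cons(a, c), cons(f(0, f(cons(a, cons(c, 0)), cons(cons(a, 0), cons(a, 0)))), c))  →  f(0, f(cons(a, cons(c, 0)), cons(cons(a, 0), cons(a, 0))))   [R4 at ε]
5. f(0, f(cons(a, cons(c, 0)), cons(cons(a, 0), cons(a, 0))))  →  f(cons(a, cons(c, 0)), cons(cons(a, 0), cons(a, 0)))   [R5 at ε]
6. f(cons(a, cons(c, 0)), cons(cons(a, 0), cons(a, 0)))  →  0   [R1 at ε]

Reduce t₂ = f(f(c, cons(cons(c, c), c)), f(f(f(0, cons(a, cons(c, 0))), cons(cons(a, 0), cons(a, 0))), 0)):
1. f(f(c, cons(cons(c, c), c)), f(f(f(0, cons(a, cons(c, 0))), cons(cons(a, 0), cons(a, 0))), 0))  →  f(0, f(f(f(0, cons(a, cons(c, 0))), cons(cons(a, 0), cons(a, 0))), 0))   [R2 at 1]
2. f(0, f(f(f(0, cons(a, cons(c, 0))), cons(cons(a, 0), cons(a, 0))), 0))  →  f(f(f(0, cons(a, cons(c, 0))), cons(cons(a, 0), cons(a, 0))), 0)   [R5 at ε]
3. f(f(f(0, cons(a, cons(c, 0))), cons(cons(a, 0), cons(a, 0))), 0)  →  f(f(cons(a, cons(c, 0)), cons(cons(a, 0), cons(a, 0))), 0)   [R5 at 1.1]
4. f(f(cons(a, cons(c, 0)), cons(cons(a, 0), cons(a, 0))), 0)  →  f(0, 0)   [R1 at 1]
5. f(0, 0)  →  0   [R5 at ε]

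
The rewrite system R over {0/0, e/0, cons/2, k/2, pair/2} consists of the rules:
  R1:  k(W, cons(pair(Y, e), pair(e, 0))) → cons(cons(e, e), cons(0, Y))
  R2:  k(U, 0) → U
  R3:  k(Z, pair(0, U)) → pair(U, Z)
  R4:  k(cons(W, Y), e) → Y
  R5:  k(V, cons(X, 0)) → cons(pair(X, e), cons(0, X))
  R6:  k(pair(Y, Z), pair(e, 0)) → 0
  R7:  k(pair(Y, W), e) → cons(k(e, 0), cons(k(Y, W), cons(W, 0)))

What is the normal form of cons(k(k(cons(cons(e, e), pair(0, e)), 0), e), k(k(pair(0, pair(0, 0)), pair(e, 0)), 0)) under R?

1. cons(k(k(cons(cons(e, e), pair(0, e)), 0), e), k(k(pair(0, pair(0, 0)), pair(e, 0)), 0))  →  cons(k(cons(cons(e, e), pair(0, e)), e), k(k(pair(0, pair(0, 0)), pair(e, 0)), 0))   [R2 at 1.1]
2. cons(k(cons(cons(e, e), pair(0, e)), e), k(k(pair(0, pair(0, 0)), pair(e, 0)), 0))  →  cons(pair(0, e), k(k(pair(0, pair(0, 0)), pair(e, 0)), 0))   [R4 at 1]
3. cons(pair(0, e), k(k(pair(0, pair(0, 0)), pair(e, 0)), 0))  →  cons(pair(0, e), k(pair(0, pair(0, 0)), pair(e, 0)))   [R2 at 2]
4. cons(pair(0, e), k(pair(0, pair(0, 0)), pair(e, 0)))  →  cons(pair(0, e), 0)   [R6 at 2]

cons(pair(0, e), 0)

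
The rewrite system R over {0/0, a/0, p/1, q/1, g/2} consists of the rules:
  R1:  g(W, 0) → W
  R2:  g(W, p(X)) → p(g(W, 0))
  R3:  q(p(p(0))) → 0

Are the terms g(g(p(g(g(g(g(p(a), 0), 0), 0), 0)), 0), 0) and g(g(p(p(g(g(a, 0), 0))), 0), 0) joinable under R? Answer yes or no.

Reduce t₁ = g(g(p(g(g(g(g(p(a), 0), 0), 0), 0)), 0), 0):
1. g(g(p(g(g(g(g(p(a), 0), 0), 0), 0)), 0), 0)  →  g(p(g(g(g(g(p(a), 0), 0), 0), 0)), 0)   [R1 at ε]
2. g(p(g(g(g(g(p(a), 0), 0), 0), 0)), 0)  →  p(g(g(g(g(p(a), 0), 0), 0), 0))   [R1 at ε]
3. p(g(g(g(g(p(a), 0), 0), 0), 0))  →  p(g(g(g(p(a), 0), 0), 0))   [R1 at 1]
4. p(g(g(g(p(a), 0), 0), 0))  →  p(g(g(p(a), 0), 0))   [R1 at 1]
5. p(g(g(p(a), 0), 0))  →  p(g(p(a), 0))   [R1 at 1]
6. p(g(p(a), 0))  →  p(p(a))   [R1 at 1]

Reduce t₂ = g(g(p(p(g(g(a, 0), 0))), 0), 0):
1. g(g(p(p(g(g(a, 0), 0))), 0), 0)  →  g(p(p(g(g(a, 0), 0))), 0)   [R1 at ε]
2. g(p(p(g(g(a, 0), 0))), 0)  →  p(p(g(g(a, 0), 0)))   [R1 at ε]
3. p(p(g(g(a, 0), 0)))  →  p(p(g(a, 0)))   [R1 at 1.1]
4. p(p(g(a, 0)))  →  p(p(a))   [R1 at 1.1]

yes — NF(t₁) = p(p(a)), NF(t₂) = p(p(a))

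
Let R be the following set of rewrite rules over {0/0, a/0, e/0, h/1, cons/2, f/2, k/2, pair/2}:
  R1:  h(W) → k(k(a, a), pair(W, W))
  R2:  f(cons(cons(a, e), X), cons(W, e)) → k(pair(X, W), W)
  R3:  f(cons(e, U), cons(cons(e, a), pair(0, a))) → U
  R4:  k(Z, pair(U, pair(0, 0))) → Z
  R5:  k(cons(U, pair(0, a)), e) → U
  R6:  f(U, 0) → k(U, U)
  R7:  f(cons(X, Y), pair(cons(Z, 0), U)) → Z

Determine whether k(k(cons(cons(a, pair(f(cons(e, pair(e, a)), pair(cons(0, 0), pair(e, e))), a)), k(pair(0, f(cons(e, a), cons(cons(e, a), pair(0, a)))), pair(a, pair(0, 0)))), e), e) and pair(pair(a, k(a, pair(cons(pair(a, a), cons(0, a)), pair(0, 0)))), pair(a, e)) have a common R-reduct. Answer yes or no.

no — NF(t₁) = a, NF(t₂) = pair(pair(a, a), pair(a, e))

Reduce t₁ = k(k(cons(cons(a, pair(f(cons(e, pair(e, a)), pair(cons(0, 0), pair(e, e))), a)), k(pair(0, f(cons(e, a), cons(cons(e, a), pair(0, a)))), pair(a, pair(0, 0)))), e), e):
1. k(k(cons(cons(a, pair(f(cons(e, pair(e, a)), pair(cons(0, 0), pair(e, e))), a)), k(pair(0, f(cons(e, a), cons(cons(e, a), pair(0, a)))), pair(a, pair(0, 0)))), e), e)  →  k(k(cons(cons(a, pair(0, a)), k(pair(0, f(cons(e, a), cons(cons(e, a), pair(0, a)))), pair(a, pair(0, 0)))), e), e)   [R7 at 1.1.1.2.1]
2. k(k(cons(cons(a, pair(0, a)), k(pair(0, f(cons(e, a), cons(cons(e, a), pair(0, a)))), pair(a, pair(0, 0)))), e), e)  →  k(k(cons(cons(a, pair(0, a)), pair(0, f(cons(e, a), cons(cons(e, a), pair(0, a))))), e), e)   [R4 at 1.1.2]
3. k(k(cons(cons(a, pair(0, a)), pair(0, f(cons(e, a), cons(cons(e, a), pair(0, a))))), e), e)  →  k(k(cons(cons(a, pair(0, a)), pair(0, a)), e), e)   [R3 at 1.1.2.2]
4. k(k(cons(cons(a, pair(0, a)), pair(0, a)), e), e)  →  k(cons(a, pair(0, a)), e)   [R5 at 1]
5. k(cons(a, pair(0, a)), e)  →  a   [R5 at ε]

Reduce t₂ = pair(pair(a, k(a, pair(cons(pair(a, a), cons(0, a)), pair(0, 0)))), pair(a, e)):
1. pair(pair(a, k(a, pair(cons(pair(a, a), cons(0, a)), pair(0, 0)))), pair(a, e))  →  pair(pair(a, a), pair(a, e))   [R4 at 1.2]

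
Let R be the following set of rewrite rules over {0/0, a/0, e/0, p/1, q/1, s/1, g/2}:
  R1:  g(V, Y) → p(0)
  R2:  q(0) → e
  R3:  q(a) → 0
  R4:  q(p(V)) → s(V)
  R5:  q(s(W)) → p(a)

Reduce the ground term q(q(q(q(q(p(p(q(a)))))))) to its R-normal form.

1. q(q(q(q(q(p(p(q(a))))))))  →  q(q(q(q(s(p(q(a)))))))   [R4 at 1.1.1.1]
2. q(q(q(q(s(p(q(a)))))))  →  q(q(q(p(a))))   [R5 at 1.1.1]
3. q(q(q(p(a))))  →  q(q(s(a)))   [R4 at 1.1]
4. q(q(s(a)))  →  q(p(a))   [R5 at 1]
5. q(p(a))  →  s(a)   [R4 at ε]

s(a)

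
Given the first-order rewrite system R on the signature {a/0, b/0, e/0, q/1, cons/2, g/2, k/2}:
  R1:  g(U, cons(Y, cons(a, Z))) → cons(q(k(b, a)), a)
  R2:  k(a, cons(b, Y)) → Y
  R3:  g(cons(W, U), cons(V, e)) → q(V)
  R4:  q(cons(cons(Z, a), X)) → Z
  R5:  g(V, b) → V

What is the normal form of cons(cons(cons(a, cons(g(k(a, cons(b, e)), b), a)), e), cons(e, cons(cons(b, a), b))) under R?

1. cons(cons(cons(a, cons(g(k(a, cons(b, e)), b), a)), e), cons(e, cons(cons(b, a), b)))  →  cons(cons(cons(a, cons(k(a, cons(b, e)), a)), e), cons(e, cons(cons(b, a), b)))   [R5 at 1.1.2.1]
2. cons(cons(cons(a, cons(k(a, cons(b, e)), a)), e), cons(e, cons(cons(b, a), b)))  →  cons(cons(cons(a, cons(e, a)), e), cons(e, cons(cons(b, a), b)))   [R2 at 1.1.2.1]

cons(cons(cons(a, cons(e, a)), e), cons(e, cons(cons(b, a), b)))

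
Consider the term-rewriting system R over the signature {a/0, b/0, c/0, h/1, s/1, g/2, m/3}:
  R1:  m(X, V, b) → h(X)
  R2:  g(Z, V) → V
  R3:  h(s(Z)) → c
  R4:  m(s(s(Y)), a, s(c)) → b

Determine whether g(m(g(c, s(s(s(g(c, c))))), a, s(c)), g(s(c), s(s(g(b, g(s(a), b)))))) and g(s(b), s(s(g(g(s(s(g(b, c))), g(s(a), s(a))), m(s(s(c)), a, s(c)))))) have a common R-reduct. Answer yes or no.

yes — NF(t₁) = s(s(b)), NF(t₂) = s(s(b))

Reduce t₁ = g(m(g(c, s(s(s(g(c, c))))), a, s(c)), g(s(c), s(s(g(b, g(s(a), b)))))):
1. g(m(g(c, s(s(s(g(c, c))))), a, s(c)), g(s(c), s(s(g(b, g(s(a), b))))))  →  g(s(c), s(s(g(b, g(s(a), b)))))   [R2 at ε]
2. g(s(c), s(s(g(b, g(s(a), b)))))  →  s(s(g(b, g(s(a), b))))   [R2 at ε]
3. s(s(g(b, g(s(a), b))))  →  s(s(g(s(a), b)))   [R2 at 1.1]
4. s(s(g(s(a), b)))  →  s(s(b))   [R2 at 1.1]

Reduce t₂ = g(s(b), s(s(g(g(s(s(g(b, c))), g(s(a), s(a))), m(s(s(c)), a, s(c)))))):
1. g(s(b), s(s(g(g(s(s(g(b, c))), g(s(a), s(a))), m(s(s(c)), a, s(c))))))  →  s(s(g(g(s(s(g(b, c))), g(s(a), s(a))), m(s(s(c)), a, s(c)))))   [R2 at ε]
2. s(s(g(g(s(s(g(b, c))), g(s(a), s(a))), m(s(s(c)), a, s(c)))))  →  s(s(m(s(s(c)), a, s(c))))   [R2 at 1.1]
3. s(s(m(s(s(c)), a, s(c))))  →  s(s(b))   [R4 at 1.1]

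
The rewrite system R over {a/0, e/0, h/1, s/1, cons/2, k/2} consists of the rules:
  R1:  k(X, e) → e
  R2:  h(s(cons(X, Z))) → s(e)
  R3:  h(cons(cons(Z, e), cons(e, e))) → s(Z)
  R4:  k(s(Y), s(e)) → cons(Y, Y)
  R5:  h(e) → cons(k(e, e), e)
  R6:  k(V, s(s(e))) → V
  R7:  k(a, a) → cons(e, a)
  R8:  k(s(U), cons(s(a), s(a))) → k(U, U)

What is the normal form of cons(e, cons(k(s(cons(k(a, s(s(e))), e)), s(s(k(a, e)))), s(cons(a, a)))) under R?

1. cons(e, cons(k(s(cons(k(a, s(s(e))), e)), s(s(k(a, e)))), s(cons(a, a))))  →  cons(e, cons(k(s(cons(a, e)), s(s(k(a, e)))), s(cons(a, a))))   [R6 at 2.1.1.1.1]
2. cons(e, cons(k(s(cons(a, e)), s(s(k(a, e)))), s(cons(a, a))))  →  cons(e, cons(k(s(cons(a, e)), s(s(e))), s(cons(a, a))))   [R1 at 2.1.2.1.1]
3. cons(e, cons(k(s(cons(a, e)), s(s(e))), s(cons(a, a))))  →  cons(e, cons(s(cons(a, e)), s(cons(a, a))))   [R6 at 2.1]

cons(e, cons(s(cons(a, e)), s(cons(a, a))))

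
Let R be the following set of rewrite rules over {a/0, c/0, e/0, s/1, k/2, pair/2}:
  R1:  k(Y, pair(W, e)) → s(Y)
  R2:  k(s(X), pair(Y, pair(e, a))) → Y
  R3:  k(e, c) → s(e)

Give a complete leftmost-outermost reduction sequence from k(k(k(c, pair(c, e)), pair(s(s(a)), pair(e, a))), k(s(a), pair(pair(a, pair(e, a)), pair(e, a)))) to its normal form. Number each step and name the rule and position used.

a

1. k(k(k(c, pair(c, e)), pair(s(s(a)), pair(e, a))), k(s(a), pair(pair(a, pair(e, a)), pair(e, a))))  →  k(k(s(c), pair(s(s(a)), pair(e, a))), k(s(a), pair(pair(a, pair(e, a)), pair(e, a))))   [R1 at 1.1]
2. k(k(s(c), pair(s(s(a)), pair(e, a))), k(s(a), pair(pair(a, pair(e, a)), pair(e, a))))  →  k(s(s(a)), k(s(a), pair(pair(a, pair(e, a)), pair(e, a))))   [R2 at 1]
3. k(s(s(a)), k(s(a), pair(pair(a, pair(e, a)), pair(e, a))))  →  k(s(s(a)), pair(a, pair(e, a)))   [R2 at 2]
4. k(s(s(a)), pair(a, pair(e, a)))  →  a   [R2 at ε]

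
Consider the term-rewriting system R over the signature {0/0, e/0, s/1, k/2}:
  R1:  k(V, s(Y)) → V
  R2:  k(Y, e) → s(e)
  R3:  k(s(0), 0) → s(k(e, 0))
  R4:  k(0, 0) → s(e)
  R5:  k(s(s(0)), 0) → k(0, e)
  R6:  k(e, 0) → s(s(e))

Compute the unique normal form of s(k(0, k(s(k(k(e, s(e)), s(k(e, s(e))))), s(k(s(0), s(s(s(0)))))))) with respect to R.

s(0)

1. s(k(0, k(s(k(k(e, s(e)), s(k(e, s(e))))), s(k(s(0), s(s(s(0))))))))  →  s(k(0, s(k(k(e, s(e)), s(k(e, s(e)))))))   [R1 at 1.2]
2. s(k(0, s(k(k(e, s(e)), s(k(e, s(e)))))))  →  s(0)   [R1 at 1]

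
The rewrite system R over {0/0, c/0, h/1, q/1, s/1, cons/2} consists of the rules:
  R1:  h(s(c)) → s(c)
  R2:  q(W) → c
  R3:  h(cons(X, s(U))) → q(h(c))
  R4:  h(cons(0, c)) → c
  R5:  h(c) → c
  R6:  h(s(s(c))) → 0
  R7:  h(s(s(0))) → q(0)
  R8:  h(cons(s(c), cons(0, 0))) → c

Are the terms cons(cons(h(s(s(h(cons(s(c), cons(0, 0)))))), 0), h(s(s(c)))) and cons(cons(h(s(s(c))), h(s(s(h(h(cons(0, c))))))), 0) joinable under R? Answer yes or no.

Reduce t₁ = cons(cons(h(s(s(h(cons(s(c), cons(0, 0)))))), 0), h(s(s(c)))):
1. cons(cons(h(s(s(h(cons(s(c), cons(0, 0)))))), 0), h(s(s(c))))  →  cons(cons(h(s(s(c))), 0), h(s(s(c))))   [R8 at 1.1.1.1.1]
2. cons(cons(h(s(s(c))), 0), h(s(s(c))))  →  cons(cons(0, 0), h(s(s(c))))   [R6 at 1.1]
3. cons(cons(0, 0), h(s(s(c))))  →  cons(cons(0, 0), 0)   [R6 at 2]

Reduce t₂ = cons(cons(h(s(s(c))), h(s(s(h(h(cons(0, c))))))), 0):
1. cons(cons(h(s(s(c))), h(s(s(h(h(cons(0, c))))))), 0)  →  cons(cons(0, h(s(s(h(h(cons(0, c))))))), 0)   [R6 at 1.1]
2. cons(cons(0, h(s(s(h(h(cons(0, c))))))), 0)  →  cons(cons(0, h(s(s(h(c))))), 0)   [R4 at 1.2.1.1.1.1]
3. cons(cons(0, h(s(s(h(c))))), 0)  →  cons(cons(0, h(s(s(c)))), 0)   [R5 at 1.2.1.1.1]
4. cons(cons(0, h(s(s(c)))), 0)  →  cons(cons(0, 0), 0)   [R6 at 1.2]

yes — NF(t₁) = cons(cons(0, 0), 0), NF(t₂) = cons(cons(0, 0), 0)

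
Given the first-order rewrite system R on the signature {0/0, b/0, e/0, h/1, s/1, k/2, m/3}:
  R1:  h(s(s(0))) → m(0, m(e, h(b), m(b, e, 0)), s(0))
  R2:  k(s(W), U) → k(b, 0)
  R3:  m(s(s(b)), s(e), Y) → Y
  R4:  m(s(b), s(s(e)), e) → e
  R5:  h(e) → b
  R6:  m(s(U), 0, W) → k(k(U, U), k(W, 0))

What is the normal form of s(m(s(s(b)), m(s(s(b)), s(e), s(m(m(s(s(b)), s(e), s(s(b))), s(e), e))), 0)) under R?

1. s(m(s(s(b)), m(s(s(b)), s(e), s(m(m(s(s(b)), s(e), s(s(b))), s(e), e))), 0))  →  s(m(s(s(b)), s(m(m(s(s(b)), s(e), s(s(b))), s(e), e)), 0))   [R3 at 1.2]
2. s(m(s(s(b)), s(m(m(s(s(b)), s(e), s(s(b))), s(e), e)), 0))  →  s(m(s(s(b)), s(m(s(s(b)), s(e), e)), 0))   [R3 at 1.2.1.1]
3. s(m(s(s(b)), s(m(s(s(b)), s(e), e)), 0))  →  s(m(s(s(b)), s(e), 0))   [R3 at 1.2.1]
4. s(m(s(s(b)), s(e), 0))  →  s(0)   [R3 at 1]

s(0)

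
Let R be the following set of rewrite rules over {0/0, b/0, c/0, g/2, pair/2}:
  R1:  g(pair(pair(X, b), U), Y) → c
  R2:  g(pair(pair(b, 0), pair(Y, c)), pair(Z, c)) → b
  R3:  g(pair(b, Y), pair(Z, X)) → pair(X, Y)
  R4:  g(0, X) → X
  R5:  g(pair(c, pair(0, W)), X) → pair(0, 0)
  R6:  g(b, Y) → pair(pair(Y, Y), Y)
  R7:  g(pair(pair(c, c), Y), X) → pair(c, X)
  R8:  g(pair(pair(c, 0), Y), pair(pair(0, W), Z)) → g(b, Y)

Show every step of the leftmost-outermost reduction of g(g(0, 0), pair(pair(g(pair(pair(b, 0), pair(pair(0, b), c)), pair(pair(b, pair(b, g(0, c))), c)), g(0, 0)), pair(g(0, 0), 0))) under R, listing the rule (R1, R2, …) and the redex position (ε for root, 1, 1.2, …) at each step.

pair(pair(b, 0), pair(0, 0))

1. g(g(0, 0), pair(pair(g(pair(pair(b, 0), pair(pair(0, b), c)), pair(pair(b, pair(b, g(0, c))), c)), g(0, 0)), pair(g(0, 0), 0)))  →  g(0, pair(pair(g(pair(pair(b, 0), pair(pair(0, b), c)), pair(pair(b, pair(b, g(0, c))), c)), g(0, 0)), pair(g(0, 0), 0)))   [R4 at 1]
2. g(0, pair(pair(g(pair(pair(b, 0), pair(pair(0, b), c)), pair(pair(b, pair(b, g(0, c))), c)), g(0, 0)), pair(g(0, 0), 0)))  →  pair(pair(g(pair(pair(b, 0), pair(pair(0, b), c)), pair(pair(b, pair(b, g(0, c))), c)), g(0, 0)), pair(g(0, 0), 0))   [R4 at ε]
3. pair(pair(g(pair(pair(b, 0), pair(pair(0, b), c)), pair(pair(b, pair(b, g(0, c))), c)), g(0, 0)), pair(g(0, 0), 0))  →  pair(pair(b, g(0, 0)), pair(g(0, 0), 0))   [R2 at 1.1]
4. pair(pair(b, g(0, 0)), pair(g(0, 0), 0))  →  pair(pair(b, 0), pair(g(0, 0), 0))   [R4 at 1.2]
5. pair(pair(b, 0), pair(g(0, 0), 0))  →  pair(pair(b, 0), pair(0, 0))   [R4 at 2.1]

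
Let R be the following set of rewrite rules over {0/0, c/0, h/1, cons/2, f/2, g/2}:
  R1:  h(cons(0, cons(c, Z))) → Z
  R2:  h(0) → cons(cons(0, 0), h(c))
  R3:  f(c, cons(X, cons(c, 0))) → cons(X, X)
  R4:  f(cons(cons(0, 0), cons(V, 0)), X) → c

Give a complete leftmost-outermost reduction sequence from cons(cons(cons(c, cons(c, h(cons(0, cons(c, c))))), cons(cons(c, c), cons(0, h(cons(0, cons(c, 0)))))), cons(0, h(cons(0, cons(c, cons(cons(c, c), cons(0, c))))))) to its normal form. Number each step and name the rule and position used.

1. cons(cons(cons(c, cons(c, h(cons(0, cons(c, c))))), cons(cons(c, c), cons(0, h(cons(0, cons(c, 0)))))), cons(0, h(cons(0, cons(c, cons(cons(c, c), cons(0, c)))))))  →  cons(cons(cons(c, cons(c, c)), cons(cons(c, c), cons(0, h(cons(0, cons(c, 0)))))), cons(0, h(cons(0, cons(c, cons(cons(c, c), cons(0, c)))))))   [R1 at 1.1.2.2]
2. cons(cons(cons(c, cons(c, c)), cons(cons(c, c), cons(0, h(cons(0, cons(c, 0)))))), cons(0, h(cons(0, cons(c, cons(cons(c, c), cons(0, c)))))))  →  cons(cons(cons(c, cons(c, c)), cons(cons(c, c), cons(0, 0))), cons(0, h(cons(0, cons(c, cons(cons(c, c), cons(0, c)))))))   [R1 at 1.2.2.2]
3. cons(cons(cons(c, cons(c, c)), cons(cons(c, c), cons(0, 0))), cons(0, h(cons(0, cons(c, cons(cons(c, c), cons(0, c)))))))  →  cons(cons(cons(c, cons(c, c)), cons(cons(c, c), cons(0, 0))), cons(0, cons(cons(c, c), cons(0, c))))   [R1 at 2.2]

cons(cons(cons(c, cons(c, c)), cons(cons(c, c), cons(0, 0))), cons(0, cons(cons(c, c), cons(0, c))))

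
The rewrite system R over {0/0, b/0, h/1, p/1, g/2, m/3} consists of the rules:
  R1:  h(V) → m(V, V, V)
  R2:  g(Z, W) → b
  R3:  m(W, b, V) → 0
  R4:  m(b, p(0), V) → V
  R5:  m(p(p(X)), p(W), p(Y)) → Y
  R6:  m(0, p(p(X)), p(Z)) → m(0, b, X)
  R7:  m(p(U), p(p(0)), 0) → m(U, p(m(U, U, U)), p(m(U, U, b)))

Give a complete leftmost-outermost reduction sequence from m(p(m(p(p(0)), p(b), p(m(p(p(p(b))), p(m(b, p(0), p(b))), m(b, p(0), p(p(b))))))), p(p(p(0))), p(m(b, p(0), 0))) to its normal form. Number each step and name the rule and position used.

1. m(p(m(p(p(0)), p(b), p(m(p(p(p(b))), p(m(b, p(0), p(b))), m(b, p(0), p(p(b))))))), p(p(p(0))), p(m(b, p(0), 0)))  →  m(p(m(p(p(p(b))), p(m(b, p(0), p(b))), m(b, p(0), p(p(b))))), p(p(p(0))), p(m(b, p(0), 0)))   [R5 at 1.1]
2. m(p(m(p(p(p(b))), p(m(b, p(0), p(b))), m(b, p(0), p(p(b))))), p(p(p(0))), p(m(b, p(0), 0)))  →  m(p(m(p(p(p(b))), p(p(b)), m(b, p(0), p(p(b))))), p(p(p(0))), p(m(b, p(0), 0)))   [R4 at 1.1.2.1]
3. m(p(m(p(p(p(b))), p(p(b)), m(b, p(0), p(p(b))))), p(p(p(0))), p(m(b, p(0), 0)))  →  m(p(m(p(p(p(b))), p(p(b)), p(p(b)))), p(p(p(0))), p(m(b, p(0), 0)))   [R4 at 1.1.3]
4. m(p(m(p(p(p(b))), p(p(b)), p(p(b)))), p(p(p(0))), p(m(b, p(0), 0)))  →  m(p(p(b)), p(p(p(0))), p(m(b, p(0), 0)))   [R5 at 1.1]
5. m(p(p(b)), p(p(p(0))), p(m(b, p(0), 0)))  →  m(b, p(0), 0)   [R5 at ε]
6. m(b, p(0), 0)  →  0   [R4 at ε]

0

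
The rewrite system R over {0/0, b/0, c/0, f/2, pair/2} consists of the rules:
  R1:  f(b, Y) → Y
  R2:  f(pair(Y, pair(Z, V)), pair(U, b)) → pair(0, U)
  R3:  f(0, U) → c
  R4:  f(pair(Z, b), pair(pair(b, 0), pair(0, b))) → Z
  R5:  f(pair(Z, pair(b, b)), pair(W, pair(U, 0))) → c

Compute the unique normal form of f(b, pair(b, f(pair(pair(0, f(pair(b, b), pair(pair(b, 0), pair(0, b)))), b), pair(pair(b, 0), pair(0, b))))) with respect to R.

1. f(b, pair(b, f(pair(pair(0, f(pair(b, b), pair(pair(b, 0), pair(0, b)))), b), pair(pair(b, 0), pair(0, b)))))  →  pair(b, f(pair(pair(0, f(pair(b, b), pair(pair(b, 0), pair(0, b)))), b), pair(pair(b, 0), pair(0, b))))   [R1 at ε]
2. pair(b, f(pair(pair(0, f(pair(b, b), pair(pair(b, 0), pair(0, b)))), b), pair(pair(b, 0), pair(0, b))))  →  pair(b, pair(0, f(pair(b, b), pair(pair(b, 0), pair(0, b)))))   [R4 at 2]
3. pair(b, pair(0, f(pair(b, b), pair(pair(b, 0), pair(0, b)))))  →  pair(b, pair(0, b))   [R4 at 2.2]

pair(b, pair(0, b))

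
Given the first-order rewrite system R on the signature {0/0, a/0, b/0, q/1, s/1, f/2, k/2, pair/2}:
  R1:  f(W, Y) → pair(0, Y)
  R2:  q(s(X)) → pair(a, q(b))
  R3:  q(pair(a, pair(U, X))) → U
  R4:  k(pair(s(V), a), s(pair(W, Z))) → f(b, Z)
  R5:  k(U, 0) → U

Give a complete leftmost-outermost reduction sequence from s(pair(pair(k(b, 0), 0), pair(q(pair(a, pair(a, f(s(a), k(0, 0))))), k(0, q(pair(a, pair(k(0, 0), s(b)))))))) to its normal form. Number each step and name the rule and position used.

1. s(pair(pair(k(b, 0), 0), pair(q(pair(a, pair(a, f(s(a), k(0, 0))))), k(0, q(pair(a, pair(k(0, 0), s(b))))))))  →  s(pair(pair(b, 0), pair(q(pair(a, pair(a, f(s(a), k(0, 0))))), k(0, q(pair(a, pair(k(0, 0), s(b))))))))   [R5 at 1.1.1]
2. s(pair(pair(b, 0), pair(q(pair(a, pair(a, f(s(a), k(0, 0))))), k(0, q(pair(a, pair(k(0, 0), s(b))))))))  →  s(pair(pair(b, 0), pair(a, k(0, q(pair(a, pair(k(0, 0), s(b))))))))   [R3 at 1.2.1]
3. s(pair(pair(b, 0), pair(a, k(0, q(pair(a, pair(k(0, 0), s(b))))))))  →  s(pair(pair(b, 0), pair(a, k(0, k(0, 0)))))   [R3 at 1.2.2.2]
4. s(pair(pair(b, 0), pair(a, k(0, k(0, 0)))))  →  s(pair(pair(b, 0), pair(a, k(0, 0))))   [R5 at 1.2.2.2]
5. s(pair(pair(b, 0), pair(a, k(0, 0))))  →  s(pair(pair(b, 0), pair(a, 0)))   [R5 at 1.2.2]

s(pair(pair(b, 0), pair(a, 0)))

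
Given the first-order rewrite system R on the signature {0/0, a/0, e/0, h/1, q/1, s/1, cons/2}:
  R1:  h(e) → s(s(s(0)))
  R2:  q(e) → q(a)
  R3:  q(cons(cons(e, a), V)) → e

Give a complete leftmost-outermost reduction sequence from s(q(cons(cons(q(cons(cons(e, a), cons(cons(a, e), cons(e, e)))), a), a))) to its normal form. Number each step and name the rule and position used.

s(e)

1. s(q(cons(cons(q(cons(cons(e, a), cons(cons(a, e), cons(e, e)))), a), a)))  →  s(q(cons(cons(e, a), a)))   [R3 at 1.1.1.1]
2. s(q(cons(cons(e, a), a)))  →  s(e)   [R3 at 1]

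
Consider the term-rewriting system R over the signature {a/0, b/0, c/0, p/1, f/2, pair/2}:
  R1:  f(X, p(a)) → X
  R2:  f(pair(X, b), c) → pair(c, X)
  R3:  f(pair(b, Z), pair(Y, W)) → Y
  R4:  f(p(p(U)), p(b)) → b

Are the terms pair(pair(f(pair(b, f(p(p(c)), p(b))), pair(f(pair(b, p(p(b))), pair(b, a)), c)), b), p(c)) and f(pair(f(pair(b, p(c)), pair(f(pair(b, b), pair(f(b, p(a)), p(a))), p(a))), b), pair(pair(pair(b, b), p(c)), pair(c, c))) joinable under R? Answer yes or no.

yes — NF(t₁) = pair(pair(b, b), p(c)), NF(t₂) = pair(pair(b, b), p(c))

Reduce t₁ = pair(pair(f(pair(b, f(p(p(c)), p(b))), pair(f(pair(b, p(p(b))), pair(b, a)), c)), b), p(c)):
1. pair(pair(f(pair(b, f(p(p(c)), p(b))), pair(f(pair(b, p(p(b))), pair(b, a)), c)), b), p(c))  →  pair(pair(f(pair(b, p(p(b))), pair(b, a)), b), p(c))   [R3 at 1.1]
2. pair(pair(f(pair(b, p(p(b))), pair(b, a)), b), p(c))  →  pair(pair(b, b), p(c))   [R3 at 1.1]

Reduce t₂ = f(pair(f(pair(b, p(c)), pair(f(pair(b, b), pair(f(b, p(a)), p(a))), p(a))), b), pair(pair(pair(b, b), p(c)), pair(c, c))):
1. f(pair(f(pair(b, p(c)), pair(f(pair(b, b), pair(f(b, p(a)), p(a))), p(a))), b), pair(pair(pair(b, b), p(c)), pair(c, c)))  →  f(pair(f(pair(b, b), pair(f(b, p(a)), p(a))), b), pair(pair(pair(b, b), p(c)), pair(c, c)))   [R3 at 1.1]
2. f(pair(f(pair(b, b), pair(f(b, p(a)), p(a))), b), pair(pair(pair(b, b), p(c)), pair(c, c)))  →  f(pair(f(b, p(a)), b), pair(pair(pair(b, b), p(c)), pair(c, c)))   [R3 at 1.1]
3. f(pair(f(b, p(a)), b), pair(pair(pair(b, b), p(c)), pair(c, c)))  →  f(pair(b, b), pair(pair(pair(b, b), p(c)), pair(c, c)))   [R1 at 1.1]
4. f(pair(b, b), pair(pair(pair(b, b), p(c)), pair(c, c)))  →  pair(pair(b, b), p(c))   [R3 at ε]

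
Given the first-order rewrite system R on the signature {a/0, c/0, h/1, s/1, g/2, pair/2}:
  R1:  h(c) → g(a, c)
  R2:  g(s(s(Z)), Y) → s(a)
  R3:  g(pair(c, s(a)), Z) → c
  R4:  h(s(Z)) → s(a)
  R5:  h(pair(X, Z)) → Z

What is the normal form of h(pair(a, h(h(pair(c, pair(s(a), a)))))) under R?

1. h(pair(a, h(h(pair(c, pair(s(a), a))))))  →  h(h(pair(c, pair(s(a), a))))   [R5 at ε]
2. h(h(pair(c, pair(s(a), a))))  →  h(pair(s(a), a))   [R5 at 1]
3. h(pair(s(a), a))  →  a   [R5 at ε]

a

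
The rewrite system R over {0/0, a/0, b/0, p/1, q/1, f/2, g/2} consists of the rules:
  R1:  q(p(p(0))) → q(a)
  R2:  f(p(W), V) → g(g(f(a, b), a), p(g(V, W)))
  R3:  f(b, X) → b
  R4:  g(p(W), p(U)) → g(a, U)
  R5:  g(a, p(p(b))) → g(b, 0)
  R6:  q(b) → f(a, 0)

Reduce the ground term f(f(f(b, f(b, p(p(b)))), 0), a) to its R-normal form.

b

1. f(f(f(b, f(b, p(p(b)))), 0), a)  →  f(f(b, 0), a)   [R3 at 1.1]
2. f(f(b, 0), a)  →  f(b, a)   [R3 at 1]
3. f(b, a)  →  b   [R3 at ε]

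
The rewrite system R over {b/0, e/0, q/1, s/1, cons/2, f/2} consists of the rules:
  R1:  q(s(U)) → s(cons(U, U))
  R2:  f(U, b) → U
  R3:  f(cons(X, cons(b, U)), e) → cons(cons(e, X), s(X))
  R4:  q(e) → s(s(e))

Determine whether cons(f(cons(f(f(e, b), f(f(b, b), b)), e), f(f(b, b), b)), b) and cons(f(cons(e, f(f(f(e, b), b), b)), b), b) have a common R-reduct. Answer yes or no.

Reduce t₁ = cons(f(cons(f(f(e, b), f(f(b, b), b)), e), f(f(b, b), b)), b):
1. cons(f(cons(f(f(e, b), f(f(b, b), b)), e), f(f(b, b), b)), b)  →  cons(f(cons(f(e, f(f(b, b), b)), e), f(f(b, b), b)), b)   [R2 at 1.1.1.1]
2. cons(f(cons(f(e, f(f(b, b), b)), e), f(f(b, b), b)), b)  →  cons(f(cons(f(e, f(b, b)), e), f(f(b, b), b)), b)   [R2 at 1.1.1.2]
3. cons(f(cons(f(e, f(b, b)), e), f(f(b, b), b)), b)  →  cons(f(cons(f(e, b), e), f(f(b, b), b)), b)   [R2 at 1.1.1.2]
4. cons(f(cons(f(e, b), e), f(f(b, b), b)), b)  →  cons(f(cons(e, e), f(f(b, b), b)), b)   [R2 at 1.1.1]
5. cons(f(cons(e, e), f(f(b, b), b)), b)  →  cons(f(cons(e, e), f(b, b)), b)   [R2 at 1.2]
6. cons(f(cons(e, e), f(b, b)), b)  →  cons(f(cons(e, e), b), b)   [R2 at 1.2]
7. cons(f(cons(e, e), b), b)  →  cons(cons(e, e), b)   [R2 at 1]

Reduce t₂ = cons(f(cons(e, f(f(f(e, b), b), b)), b), b):
1. cons(f(cons(e, f(f(f(e, b), b), b)), b), b)  →  cons(cons(e, f(f(f(e, b), b), b)), b)   [R2 at 1]
2. cons(cons(e, f(f(f(e, b), b), b)), b)  →  cons(cons(e, f(f(e, b), b)), b)   [R2 at 1.2]
3. cons(cons(e, f(f(e, b), b)), b)  →  cons(cons(e, f(e, b)), b)   [R2 at 1.2]
4. cons(cons(e, f(e, b)), b)  →  cons(cons(e, e), b)   [R2 at 1.2]

yes — NF(t₁) = cons(cons(e, e), b), NF(t₂) = cons(cons(e, e), b)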